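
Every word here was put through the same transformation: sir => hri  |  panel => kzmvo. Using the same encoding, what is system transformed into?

This is the alphabet-reversal cipher (Atbash): a becomes z, b becomes y, etc.
For system: s↔h, y↔b, s↔h, t↔g, e↔v, m↔n.

hbhgvn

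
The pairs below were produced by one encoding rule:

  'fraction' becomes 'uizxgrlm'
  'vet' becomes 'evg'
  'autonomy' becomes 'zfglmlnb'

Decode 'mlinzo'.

Letters are reflected about the middle of the alphabet (position → 25−position): Atbash.
Undoing it on mlinzo: m↔n, l↔o, i↔r, n↔m, z↔a, o↔l.

normal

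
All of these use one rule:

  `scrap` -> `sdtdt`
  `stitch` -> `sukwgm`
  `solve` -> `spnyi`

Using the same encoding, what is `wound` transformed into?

In scrap: s→s is +0, c→d is +1, r→t is +2, a→d is +3 — the shift increases by 1 each position. The shift increases by 1 at each position, starting from +0: 0, 1, 2, ….
On wound: w+0=w, o+1=p, u+2=w, n+3=q, d+4=h.

wpwqh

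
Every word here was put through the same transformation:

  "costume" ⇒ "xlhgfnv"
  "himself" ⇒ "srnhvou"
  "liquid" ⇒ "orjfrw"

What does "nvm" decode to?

Each letter is replaced by its mirror in the alphabet: a↔z, b↔y, c↔x, and so on (the Atbash cipher).
Undoing it on nvm: n↔m, v↔e, m↔n.

men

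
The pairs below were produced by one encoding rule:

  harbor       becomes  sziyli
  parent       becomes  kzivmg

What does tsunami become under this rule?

ghfmznr

Each pair mirrors across the alphabet (h↔s, a↔z, r↔i): positions sum to 25. This is the alphabet-reversal cipher (Atbash): a becomes z, b becomes y, etc.
On tsunami: t↔g, s↔h, u↔f, n↔m, a↔z, m↔n, i↔r.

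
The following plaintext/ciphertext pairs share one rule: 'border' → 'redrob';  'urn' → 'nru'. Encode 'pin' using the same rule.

nip

It's just the letters in reverse order.
Applying it to pin: reverse → nip.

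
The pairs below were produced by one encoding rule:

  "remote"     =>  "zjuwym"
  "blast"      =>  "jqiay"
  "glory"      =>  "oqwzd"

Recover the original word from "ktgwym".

coyote

Shifts by position in remote: pos 0: r→z (+8), pos 1: e→j (+5), pos 2: m→u (+8), pos 3: o→w (+8), pos 4: t→y (+5), pos 5: e→m (+8) — repeating every 3. It's a Vigenère-style cipher with numeric key [8,5,8]: position i shifts by key[i mod 3].
Reversing it on ktgwym: k−8=c, t−5=o, g−8=y, w−8=o, y−5=t, m−8=e.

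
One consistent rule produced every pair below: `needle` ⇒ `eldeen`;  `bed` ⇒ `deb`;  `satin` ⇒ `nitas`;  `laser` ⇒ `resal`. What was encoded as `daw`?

wad

The word is simply reversed.
Undoing it on daw: then reverse → wad.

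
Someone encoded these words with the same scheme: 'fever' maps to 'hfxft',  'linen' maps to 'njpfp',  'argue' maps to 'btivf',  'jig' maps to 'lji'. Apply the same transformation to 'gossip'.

ipuujr

The shift depends on letter class: consonant f→h is +2, but vowel e→f is +1. The rule splits by letter class: vowels +1, consonants +2.
For gossip: g(cons)+2=i, o(vowel)+1=p, s(cons)+2=u, s(cons)+2=u, i(vowel)+1=j, p(cons)+2=r.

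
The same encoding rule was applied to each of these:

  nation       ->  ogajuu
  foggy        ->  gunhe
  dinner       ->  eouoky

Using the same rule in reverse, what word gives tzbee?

Shifts by position in nation: pos 0: n→o (+1), pos 1: a→g (+6), pos 2: t→a (+7), pos 3: i→j (+1), pos 4: o→u (+6), pos 5: n→u (+7) — repeating every 3. The shifts repeat in a cycle of length 3: positions 0,1,… shift by +1, +6, +7, then the pattern repeats.
Reversing it on tzbee: t−1=s, z−6=t, b−7=u, e−1=d, e−6=y.

study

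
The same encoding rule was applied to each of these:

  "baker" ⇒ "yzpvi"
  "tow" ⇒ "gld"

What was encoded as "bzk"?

yap

Each pair mirrors across the alphabet (b↔y, a↔z, k↔p): positions sum to 25. This is the alphabet-reversal cipher (Atbash): a becomes z, b becomes y, etc.
Decoding bzk: b↔y, z↔a, k↔p.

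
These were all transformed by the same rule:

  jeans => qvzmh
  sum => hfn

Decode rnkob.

imply

Each pair mirrors across the alphabet (j↔q, e↔v, a↔z): positions sum to 25. Letters are reflected about the middle of the alphabet (position → 25−position): Atbash.
Undoing it on rnkob: r↔i, n↔m, k↔p, o↔l, b↔y.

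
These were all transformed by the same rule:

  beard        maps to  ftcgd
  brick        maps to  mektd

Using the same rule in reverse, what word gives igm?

Read the word backwards and shift each letter +2.
Undoing it on igm: shift back: i−2=g, g−2=e, m−2=k → gek; then reverse → keg.

keg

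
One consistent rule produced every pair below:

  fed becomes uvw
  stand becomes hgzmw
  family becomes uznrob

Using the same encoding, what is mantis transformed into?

Each pair mirrors across the alphabet (f↔u, e↔v, d↔w): positions sum to 25. This is the alphabet-reversal cipher (Atbash): a becomes z, b becomes y, etc.
For mantis: m↔n, a↔z, n↔m, t↔g, i↔r, s↔h.

nzmgrh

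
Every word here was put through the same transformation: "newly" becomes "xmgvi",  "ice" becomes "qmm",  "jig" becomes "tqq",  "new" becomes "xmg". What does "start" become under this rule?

The rule splits by letter class: vowels +8, consonants +10.
Applying it to start: s(cons)+10=c, t(cons)+10=d, a(vowel)+8=i, r(cons)+10=b, t(cons)+10=d.

cdibd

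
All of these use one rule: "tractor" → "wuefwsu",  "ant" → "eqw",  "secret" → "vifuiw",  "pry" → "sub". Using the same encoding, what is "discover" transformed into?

The rule splits by letter class: vowels +4, consonants +3.
For discover: d(cons)+3=g, i(vowel)+4=m, s(cons)+3=v, c(cons)+3=f, o(vowel)+4=s, v(cons)+3=y, e(vowel)+4=i, r(cons)+3=u.

gmvfsyiu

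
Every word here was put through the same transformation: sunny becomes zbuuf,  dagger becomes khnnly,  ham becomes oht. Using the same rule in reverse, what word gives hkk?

Compare letters: s→z is +7, u→b is +7, n→u is +7 — a constant shift. It's a constant shift of +7 (ROT7).
Reversing it on hkk: h−7=a, k−7=d, k−7=d.

add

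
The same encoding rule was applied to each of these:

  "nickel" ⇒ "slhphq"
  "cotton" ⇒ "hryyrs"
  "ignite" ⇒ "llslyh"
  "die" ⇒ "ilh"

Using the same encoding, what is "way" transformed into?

bdd

Two shifts are in play — +3 for a/e/i/o/u, +5 for every other letter.
Applying it to way: w(cons)+5=b, a(vowel)+3=d, y(cons)+5=d.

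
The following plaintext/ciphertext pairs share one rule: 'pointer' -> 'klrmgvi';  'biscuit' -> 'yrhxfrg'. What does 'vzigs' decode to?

earth

Each pair mirrors across the alphabet (p↔k, o↔l, i↔r): positions sum to 25. Each letter is replaced by its mirror in the alphabet: a↔z, b↔y, c↔x, and so on (the Atbash cipher).
Reversing it on vzigs: v↔e, z↔a, i↔r, g↔t, s↔h.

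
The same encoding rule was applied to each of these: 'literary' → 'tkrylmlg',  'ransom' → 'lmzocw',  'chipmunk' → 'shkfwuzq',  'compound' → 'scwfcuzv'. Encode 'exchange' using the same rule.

Treating letters as 0–25, the rule is x ↦ 3x + 12 (mod 26).
Applying it to exchange: e(4)→3·4+12≡24=y; x(23)→3·23+12≡3=d; c(2)→3·2+12≡18=s; h(7)→3·7+12≡7=h; a(0)→3·0+12≡12=m; n(13)→3·13+12≡25=z; g(6)→3·6+12≡4=e; e(4)→3·4+12≡24=y (all mod 26).

ydshmzey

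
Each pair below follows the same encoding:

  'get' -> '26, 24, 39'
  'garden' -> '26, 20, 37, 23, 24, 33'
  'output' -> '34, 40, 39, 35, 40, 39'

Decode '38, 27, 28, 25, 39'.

g is letter #7 and maps to 26: an offset of 19. The number is (letter's place in the alphabet, a=1) + 19.
Decoding 38, 27, 28, 25, 39: 38→(38−19)÷1=19=s, 27→(27−19)÷1=8=h, 28→(28−19)÷1=9=i, 25→(25−19)÷1=6=f, 39→(39−19)÷1=20=t.

shift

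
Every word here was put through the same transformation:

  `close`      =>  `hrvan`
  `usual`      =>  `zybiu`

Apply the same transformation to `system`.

xezbnw

In close: c→h is +5, l→r is +6, o→v is +7, s→a is +8 — the shift increases by 1 each position. Each letter shifts forward by (position + 5), i.e. 5, 6, 7, … — the shift grows by one for each successive letter.
On system: s+5=x, y+6=e, s+7=z, t+8=b, e+9=n, m+10=w.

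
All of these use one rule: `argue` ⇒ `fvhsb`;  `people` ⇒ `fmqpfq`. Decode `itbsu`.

trash

Read the word backwards and shift each letter +1.
Reversing it on itbsu: shift back: i−1=h, t−1=s, b−1=a, s−1=r, u−1=t → hsart; then reverse → trash.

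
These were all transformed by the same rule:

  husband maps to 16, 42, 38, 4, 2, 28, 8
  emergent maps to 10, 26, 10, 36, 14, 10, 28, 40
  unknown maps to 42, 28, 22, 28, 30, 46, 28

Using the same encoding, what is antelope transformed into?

h(#8)→16 and u(#21)→42: differences scale by 2, so n = 2·pos + 0. The formula is n = 2×(alphabet index, a=1).
On antelope: a=1→2, n=14→28, t=20→40, e=5→10, l=12→24, o=15→30, p=16→32, e=5→10.

2, 28, 40, 10, 24, 30, 32, 10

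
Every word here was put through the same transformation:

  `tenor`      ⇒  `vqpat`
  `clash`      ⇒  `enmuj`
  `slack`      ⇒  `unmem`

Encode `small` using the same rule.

uomnn

The shift depends on letter class: consonant t→v is +2, but vowel e→q is +12. The rule splits by letter class: vowels +12, consonants +2.
On small: s(cons)+2=u, m(cons)+2=o, a(vowel)+12=m, l(cons)+2=n, l(cons)+2=n.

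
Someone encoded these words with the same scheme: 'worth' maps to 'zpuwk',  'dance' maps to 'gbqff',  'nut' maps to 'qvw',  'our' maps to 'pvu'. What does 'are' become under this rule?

buf

The shift depends on letter class: consonant w→z is +3, but vowel o→p is +1. Two shifts are in play — +1 for a/e/i/o/u, +3 for every other letter.
Applying it to are: a(vowel)+1=b, r(cons)+3=u, e(vowel)+1=f.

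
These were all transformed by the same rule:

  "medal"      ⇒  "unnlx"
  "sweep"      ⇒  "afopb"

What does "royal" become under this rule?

The shift increases by 1 at each position, starting from +8: 8, 9, 10, ….
For royal: r+8=z, o+9=x, y+10=i, a+11=l, l+12=x.

zxilx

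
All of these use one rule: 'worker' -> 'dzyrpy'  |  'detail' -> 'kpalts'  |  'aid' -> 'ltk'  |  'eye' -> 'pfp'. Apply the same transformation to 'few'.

mpd

The shift depends on letter class: consonant w→d is +7, but vowel o→z is +11. The rule splits by letter class: vowels +11, consonants +7.
On few: f(cons)+7=m, e(vowel)+11=p, w(cons)+7=d.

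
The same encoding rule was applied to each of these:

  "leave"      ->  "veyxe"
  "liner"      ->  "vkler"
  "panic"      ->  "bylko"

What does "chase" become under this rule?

opyme

l(11)→v(21) and e(4)→e(4) fit y≡21x+24 (mod 26); the inverse of 21 mod 26 is 5. This is an affine cipher: with a=0,…,z=25, each position x becomes (21x+24) mod 26.
Applying it to chase: c(2)→21·2+24≡14=o; h(7)→21·7+24≡15=p; a(0)→21·0+24≡24=y; s(18)→21·18+24≡12=m; e(4)→21·4+24≡4=e (all mod 26).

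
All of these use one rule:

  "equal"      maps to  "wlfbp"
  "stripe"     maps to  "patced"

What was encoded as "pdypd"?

sense

The output letters match the input read backwards, each shifted +11: equal reversed is lauqe. Read the word backwards and shift each letter +11.
Undoing it on pdypd: shift back: p−11=e, d−11=s, y−11=n, p−11=e, d−11=s → esnes; then reverse → sense.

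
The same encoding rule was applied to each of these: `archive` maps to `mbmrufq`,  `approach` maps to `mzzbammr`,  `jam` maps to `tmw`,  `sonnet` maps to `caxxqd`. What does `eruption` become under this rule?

qbgzduax

The shift depends on letter class: consonant r→b is +10, but vowel a→m is +12. The rule splits by letter class: vowels +12, consonants +10.
On eruption: e(vowel)+12=q, r(cons)+10=b, u(vowel)+12=g, p(cons)+10=z, t(cons)+10=d, i(vowel)+12=u, o(vowel)+12=a, n(cons)+10=x.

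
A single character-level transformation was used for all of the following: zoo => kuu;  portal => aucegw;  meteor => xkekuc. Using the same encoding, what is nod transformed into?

yuo

The shift depends on letter class: consonant z→k is +11, but vowel o→u is +6. Two shifts are in play — +6 for a/e/i/o/u, +11 for every other letter.
Applying it to nod: n(cons)+11=y, o(vowel)+6=u, d(cons)+11=o.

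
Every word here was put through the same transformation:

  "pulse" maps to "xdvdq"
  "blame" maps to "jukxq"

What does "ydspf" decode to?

In pulse: p→x is +8, u→d is +9, l→v is +10, s→d is +11 — the shift increases by 1 each position. The shift increases by 1 at each position, starting from +8: 8, 9, 10, ….
Undoing it on ydspf: y−8=q, d−9=u, s−10=i, p−11=e, f−12=t.

quiet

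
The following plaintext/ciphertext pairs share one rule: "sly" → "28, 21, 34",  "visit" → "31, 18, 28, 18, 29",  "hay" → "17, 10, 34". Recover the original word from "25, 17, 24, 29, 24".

photo

s is letter #19 and maps to 28: an offset of 9. Letters become their 1-based position plus 9 (so a→10, b→11, …).
Reversing it on 25, 17, 24, 29, 24: 25→(25−9)÷1=16=p, 17→(17−9)÷1=8=h, 24→(24−9)÷1=15=o, 29→(29−9)÷1=20=t, 24→(24−9)÷1=15=o.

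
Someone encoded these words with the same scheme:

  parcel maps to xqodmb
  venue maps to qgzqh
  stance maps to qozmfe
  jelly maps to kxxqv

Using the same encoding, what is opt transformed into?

fba

The word is reversed, then every letter is shifted forward by 12.
For opt: reverse → tpo; then shift: t+12=f, p+12=b, o+12=a.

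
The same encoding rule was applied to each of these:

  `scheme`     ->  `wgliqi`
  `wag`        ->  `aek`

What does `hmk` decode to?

Compare letters: s→w is +4, c→g is +4, h→l is +4 — a constant shift. It's a constant shift of +4 (ROT4).
Reversing it on hmk: h−4=d, m−4=i, k−4=g.

dig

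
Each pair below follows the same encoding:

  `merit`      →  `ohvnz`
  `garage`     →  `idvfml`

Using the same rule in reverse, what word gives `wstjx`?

upper

Each letter shifts forward by (position + 2), i.e. 2, 3, 4, … — the shift grows by one for each successive letter.
Reversing it on wstjx: w−2=u, s−3=p, t−4=p, j−5=e, x−6=r.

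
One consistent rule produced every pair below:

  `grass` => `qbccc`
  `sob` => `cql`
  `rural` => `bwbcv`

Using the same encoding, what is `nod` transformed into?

xqn

The shift depends on letter class: consonant g→q is +10, but vowel a→c is +2. Two shifts are in play — +2 for a/e/i/o/u, +10 for every other letter.
On nod: n(cons)+10=x, o(vowel)+2=q, d(cons)+10=n.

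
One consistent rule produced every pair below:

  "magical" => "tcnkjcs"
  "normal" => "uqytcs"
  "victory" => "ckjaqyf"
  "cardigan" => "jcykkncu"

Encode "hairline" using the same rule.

The shift depends on letter class: consonant m→t is +7, but vowel a→c is +2. The rule splits by letter class: vowels +2, consonants +7.
On hairline: h(cons)+7=o, a(vowel)+2=c, i(vowel)+2=k, r(cons)+7=y, l(cons)+7=s, i(vowel)+2=k, n(cons)+7=u, e(vowel)+2=g.

ockyskug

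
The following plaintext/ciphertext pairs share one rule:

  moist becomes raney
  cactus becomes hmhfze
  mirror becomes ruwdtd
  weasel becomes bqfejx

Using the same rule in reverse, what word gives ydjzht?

trench

Shifts by position in moist: pos 0: m→r (+5), pos 1: o→a (+12), pos 2: i→n (+5), pos 3: s→e (+12) — repeating every 2. A repeating key of period 2 is used — shifts +5, +12 over and over.
Undoing it on ydjzht: y−5=t, d−12=r, j−5=e, z−12=n, h−5=c, t−12=h.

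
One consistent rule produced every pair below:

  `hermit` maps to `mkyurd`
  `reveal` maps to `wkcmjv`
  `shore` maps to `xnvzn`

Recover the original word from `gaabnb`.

butter

In hermit: h→m is +5, e→k is +6, r→y is +7, m→u is +8 — the shift increases by 1 each position. Each letter shifts forward by (position + 5), i.e. 5, 6, 7, … — the shift grows by one for each successive letter.
Undoing it on gaabnb: g−5=b, a−6=u, a−7=t, b−8=t, n−9=e, b−10=r.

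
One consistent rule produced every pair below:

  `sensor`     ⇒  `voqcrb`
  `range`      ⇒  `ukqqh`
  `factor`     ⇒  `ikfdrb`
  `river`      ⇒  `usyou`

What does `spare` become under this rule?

The shifts repeat in a cycle of length 2: positions 0,1,… shift by +3, +10, then the pattern repeats.
For spare: s+3=v, p+10=z, a+3=d, r+10=b, e+3=h.

vzdbh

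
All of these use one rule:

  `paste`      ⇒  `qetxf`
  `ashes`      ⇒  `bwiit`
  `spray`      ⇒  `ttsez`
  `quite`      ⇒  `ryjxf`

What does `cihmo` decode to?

begin

Shifts by position in paste: pos 0: p→q (+1), pos 1: a→e (+4), pos 2: s→t (+1), pos 3: t→x (+4) — repeating every 2. The shifts repeat in a cycle of length 2: positions 0,1,… shift by +1, +4, then the pattern repeats.
Undoing it on cihmo: c−1=b, i−4=e, h−1=g, m−4=i, o−1=n.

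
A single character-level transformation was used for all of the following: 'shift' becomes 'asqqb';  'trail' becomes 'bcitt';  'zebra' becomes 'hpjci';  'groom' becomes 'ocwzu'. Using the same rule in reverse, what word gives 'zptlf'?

relax

The shifts repeat in a cycle of length 2: positions 0,1,… shift by +8, +11, then the pattern repeats.
Undoing it on zptlf: z−8=r, p−11=e, t−8=l, l−11=a, f−8=x.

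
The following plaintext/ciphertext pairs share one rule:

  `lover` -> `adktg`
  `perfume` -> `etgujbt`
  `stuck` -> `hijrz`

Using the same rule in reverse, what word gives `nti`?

yet

Compare letters: l→a is +15, o→d is +15, v→k is +15 — a constant shift. This is a Caesar cipher with shift 15.
Reversing it on nti: n−15=y, t−15=e, i−15=t.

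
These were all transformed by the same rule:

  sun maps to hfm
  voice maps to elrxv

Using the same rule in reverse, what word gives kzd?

paw

Letters are reflected about the middle of the alphabet (position → 25−position): Atbash.
Undoing it on kzd: k↔p, z↔a, d↔w.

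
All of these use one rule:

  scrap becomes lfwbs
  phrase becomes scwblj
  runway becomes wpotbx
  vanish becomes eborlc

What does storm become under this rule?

s(18)→l(11) and c(2)→f(5) fit y≡15x+1 (mod 26); the inverse of 15 mod 26 is 7. Each letter's alphabet position (a=0..z=25) is mapped through 15·x+1 mod 26 — an affine cipher.
On storm: s(18)→15·18+1≡11=l; t(19)→15·19+1≡0=a; o(14)→15·14+1≡3=d; r(17)→15·17+1≡22=w; m(12)→15·12+1≡25=z (all mod 26).

ladwz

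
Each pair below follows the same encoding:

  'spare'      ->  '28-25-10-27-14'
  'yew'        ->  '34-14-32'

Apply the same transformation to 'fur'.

15-30-27

The number is (letter's place in the alphabet, a=1) + 9.
Applying it to fur: f=6→15, u=21→30, r=18→27.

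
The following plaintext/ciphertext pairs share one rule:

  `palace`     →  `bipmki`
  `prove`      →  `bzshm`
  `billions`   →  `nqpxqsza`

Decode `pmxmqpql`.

Shifts by position in palace: pos 0: p→b (+12), pos 1: a→i (+8), pos 2: l→p (+4), pos 3: a→m (+12), pos 4: c→k (+8), pos 5: e→i (+4) — repeating every 3. The shifts repeat in a cycle of length 3: positions 0,1,… shift by +12, +8, +4, then the pattern repeats.
Decoding pmxmqpql: p−12=d, m−8=e, x−4=t, m−12=a, q−8=i, p−4=l, q−12=e, l−8=d.

detailed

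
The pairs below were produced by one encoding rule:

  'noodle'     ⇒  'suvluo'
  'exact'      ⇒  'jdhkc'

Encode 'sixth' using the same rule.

xoebq

In noodle: n→s is +5, o→u is +6, o→v is +7, d→l is +8 — the shift increases by 1 each position. Each letter shifts forward by (position + 5), i.e. 5, 6, 7, … — the shift grows by one for each successive letter.
For sixth: s+5=x, i+6=o, x+7=e, t+8=b, h+9=q.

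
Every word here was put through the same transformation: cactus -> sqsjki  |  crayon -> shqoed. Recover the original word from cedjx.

month

Compare letters: c→s is +16, a→q is +16, c→s is +16 — a constant shift. Every letter moves 16 places later in the alphabet, wrapping around z→a.
Reversing it on cedjx: c−16=m, e−16=o, d−16=n, j−16=t, x−16=h.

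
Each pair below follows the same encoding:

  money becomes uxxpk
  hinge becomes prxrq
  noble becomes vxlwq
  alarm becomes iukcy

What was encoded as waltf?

In money: m→u is +8, o→x is +9, n→x is +10, e→p is +11 — the shift increases by 1 each position. The shift increases by 1 at each position, starting from +8: 8, 9, 10, ….
Reversing it on waltf: w−8=o, a−9=r, l−10=b, t−11=i, f−12=t.

orbit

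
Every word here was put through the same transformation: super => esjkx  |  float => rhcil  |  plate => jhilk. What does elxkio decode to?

stream

Each letter's alphabet position (a=0..z=25) is mapped through 7·x+8 mod 26 — an affine cipher.
Reversing it on elxkio: e(4)→15·(4−8)≡18=s; l(11)→15·(11−8)≡19=t; x(23)→15·(23−8)≡17=r; k(10)→15·(10−8)≡4=e; i(8)→15·(8−8)≡0=a; o(14)→15·(14−8)≡12=m (all mod 26).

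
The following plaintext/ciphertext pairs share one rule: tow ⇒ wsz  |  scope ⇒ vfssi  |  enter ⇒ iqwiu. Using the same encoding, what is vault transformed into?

yeyow

The shift depends on letter class: consonant t→w is +3, but vowel o→s is +4. The rule splits by letter class: vowels +4, consonants +3.
Applying it to vault: v(cons)+3=y, a(vowel)+4=e, u(vowel)+4=y, l(cons)+3=o, t(cons)+3=w.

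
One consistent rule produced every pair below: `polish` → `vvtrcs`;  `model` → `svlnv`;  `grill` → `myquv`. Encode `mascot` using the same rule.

Each letter shifts forward by (position + 6), i.e. 6, 7, 8, … — the shift grows by one for each successive letter.
On mascot: m+6=s, a+7=h, s+8=a, c+9=l, o+10=y, t+11=e.

shalye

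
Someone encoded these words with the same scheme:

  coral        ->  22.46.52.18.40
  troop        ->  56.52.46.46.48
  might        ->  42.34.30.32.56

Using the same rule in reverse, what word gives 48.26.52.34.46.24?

c(#3)→22 and o(#15)→46: differences scale by 2, so n = 2·pos + 16. The formula is n = 2×(alphabet index, a=1) + 16.
Undoing it on 48.26.52.34.46.24: 48→(48−16)÷2=16=p, 26→(26−16)÷2=5=e, 52→(52−16)÷2=18=r, 34→(34−16)÷2=9=i, 46→(46−16)÷2=15=o, 24→(24−16)÷2=4=d.

period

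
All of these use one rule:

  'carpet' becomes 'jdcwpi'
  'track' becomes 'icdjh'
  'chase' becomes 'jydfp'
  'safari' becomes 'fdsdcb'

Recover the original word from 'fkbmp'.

c(2)→j(9) and a(0)→d(3) fit y≡3x+3 (mod 26); the inverse of 3 mod 26 is 9. Treating letters as 0–25, the rule is x ↦ 3x + 3 (mod 26).
Decoding fkbmp: f(5)→9·(5−3)≡18=s; k(10)→9·(10−3)≡11=l; b(1)→9·(1−3)≡8=i; m(12)→9·(12−3)≡3=d; p(15)→9·(15−3)≡4=e (all mod 26).

slide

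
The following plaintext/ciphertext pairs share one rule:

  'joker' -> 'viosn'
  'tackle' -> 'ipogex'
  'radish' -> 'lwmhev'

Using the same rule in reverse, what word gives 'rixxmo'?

kitten

The output letters match the input read backwards, each shifted +4: joker reversed is rekoj. Two steps: reverse the string, then apply a Caesar shift of +4.
Reversing it on rixxmo: shift back: r−4=n, i−4=e, x−4=t, x−4=t, m−4=i, o−4=k → nettik; then reverse → kitten.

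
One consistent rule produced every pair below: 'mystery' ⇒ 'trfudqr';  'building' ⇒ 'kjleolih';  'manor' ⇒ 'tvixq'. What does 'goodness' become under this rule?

hxxoidff

m(12)→t(19) and y(24)→r(17) fit y≡15x+21 (mod 26); the inverse of 15 mod 26 is 7. Each letter's alphabet position (a=0..z=25) is mapped through 15·x+21 mod 26 — an affine cipher.
On goodness: g(6)→15·6+21≡7=h; o(14)→15·14+21≡23=x; o(14)→15·14+21≡23=x; d(3)→15·3+21≡14=o; n(13)→15·13+21≡8=i; e(4)→15·4+21≡3=d; s(18)→15·18+21≡5=f; s(18)→15·18+21≡5=f (all mod 26).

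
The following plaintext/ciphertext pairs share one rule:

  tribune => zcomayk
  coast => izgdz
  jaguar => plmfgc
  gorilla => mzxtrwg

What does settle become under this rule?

Shifts by position in tribune: pos 0: t→z (+6), pos 1: r→c (+11), pos 2: i→o (+6), pos 3: b→m (+11) — repeating every 2. It's a Vigenère-style cipher with numeric key [6,11]: position i shifts by key[i mod 2].
Applying it to settle: s+6=y, e+11=p, t+6=z, t+11=e, l+6=r, e+11=p.

ypzerp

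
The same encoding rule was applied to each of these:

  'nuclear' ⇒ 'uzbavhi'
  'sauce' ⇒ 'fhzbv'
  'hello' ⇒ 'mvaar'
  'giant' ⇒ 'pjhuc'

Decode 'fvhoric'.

Each letter's alphabet position (a=0..z=25) is mapped through 23·x+7 mod 26 — an affine cipher.
Reversing it on fvhoric: f(5)→17·(5−7)≡18=s; v(21)→17·(21−7)≡4=e; h(7)→17·(7−7)≡0=a; o(14)→17·(14−7)≡15=p; r(17)→17·(17−7)≡14=o; i(8)→17·(8−7)≡17=r; c(2)→17·(2−7)≡19=t (all mod 26).

seaport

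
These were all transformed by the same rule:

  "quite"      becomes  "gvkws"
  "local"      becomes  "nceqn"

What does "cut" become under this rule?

vwe

The output letters match the input read backwards, each shifted +2: quite reversed is etiuq. Read the word backwards and shift each letter +2.
On cut: reverse → tuc; then shift: t+2=v, u+2=w, c+2=e.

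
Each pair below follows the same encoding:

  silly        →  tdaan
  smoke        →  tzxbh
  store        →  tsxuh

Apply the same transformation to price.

wudjh

This is an affine cipher: with a=0,…,z=25, each position x becomes (25x+11) mod 26.
On price: p(15)→25·15+11≡22=w; r(17)→25·17+11≡20=u; i(8)→25·8+11≡3=d; c(2)→25·2+11≡9=j; e(4)→25·4+11≡7=h (all mod 26).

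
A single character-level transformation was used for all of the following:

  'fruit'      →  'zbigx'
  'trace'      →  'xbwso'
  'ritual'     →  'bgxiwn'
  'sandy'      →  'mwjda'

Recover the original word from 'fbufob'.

Each letter's alphabet position (a=0..z=25) is mapped through 11·x+22 mod 26 — an affine cipher.
Decoding fbufob: f(5)→19·(5−22)≡15=p; b(1)→19·(1−22)≡17=r; u(20)→19·(20−22)≡14=o; f(5)→19·(5−22)≡15=p; o(14)→19·(14−22)≡4=e; b(1)→19·(1−22)≡17=r (all mod 26).

proper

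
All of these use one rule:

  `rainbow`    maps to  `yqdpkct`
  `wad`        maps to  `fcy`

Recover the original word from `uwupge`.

The output letters match the input read backwards, each shifted +2: rainbow reversed is wobniar. Read the word backwards and shift each letter +2.
Reversing it on uwupge: shift back: u−2=s, w−2=u, u−2=s, p−2=n, g−2=e, e−2=c → susnec; then reverse → census.

census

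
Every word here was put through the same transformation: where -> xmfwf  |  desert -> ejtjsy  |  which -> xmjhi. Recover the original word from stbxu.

roast

Shifts by position in where: pos 0: w→x (+1), pos 1: h→m (+5), pos 2: e→f (+1), pos 3: r→w (+5) — repeating every 2. It's a Vigenère-style cipher with numeric key [1,5]: position i shifts by key[i mod 2].
Reversing it on stbxu: s−1=r, t−5=o, b−1=a, x−5=s, u−1=t.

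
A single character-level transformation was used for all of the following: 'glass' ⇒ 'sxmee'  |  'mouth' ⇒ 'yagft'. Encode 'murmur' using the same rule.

Each letter is shifted forward by 12 in the alphabet (a Caesar shift of +12).
Applying it to murmur: m+12=y, u+12=g, r+12=d, m+12=y, u+12=g, r+12=d.

ygdygd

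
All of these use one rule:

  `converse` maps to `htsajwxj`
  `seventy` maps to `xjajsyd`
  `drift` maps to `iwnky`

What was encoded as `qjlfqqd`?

legally

Compare letters: c→h is +5, o→t is +5, n→s is +5 — a constant shift. This is a Caesar cipher with shift 5.
Decoding qjlfqqd: q−5=l, j−5=e, l−5=g, f−5=a, q−5=l, q−5=l, d−5=y.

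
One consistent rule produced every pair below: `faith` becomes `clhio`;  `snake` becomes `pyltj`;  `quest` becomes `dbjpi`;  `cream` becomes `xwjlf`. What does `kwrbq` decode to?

proud

This is an affine cipher: with a=0,…,z=25, each position x becomes (19x+11) mod 26.
Reversing it on kwrbq: k(10)→11·(10−11)≡15=p; w(22)→11·(22−11)≡17=r; r(17)→11·(17−11)≡14=o; b(1)→11·(1−11)≡20=u; q(16)→11·(16−11)≡3=d (all mod 26).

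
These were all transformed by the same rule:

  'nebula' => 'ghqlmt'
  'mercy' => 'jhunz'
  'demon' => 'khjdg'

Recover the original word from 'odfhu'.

tower

Each letter's alphabet position (a=0..z=25) is mapped through 23·x+19 mod 26 — an affine cipher.
Decoding odfhu: o(14)→17·(14−19)≡19=t; d(3)→17·(3−19)≡14=o; f(5)→17·(5−19)≡22=w; h(7)→17·(7−19)≡4=e; u(20)→17·(20−19)≡17=r (all mod 26).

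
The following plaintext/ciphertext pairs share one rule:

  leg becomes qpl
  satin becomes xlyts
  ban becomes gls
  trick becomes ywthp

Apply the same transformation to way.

bld

The shift depends on letter class: consonant l→q is +5, but vowel e→p is +11. Vowels shift forward by 11 and consonants shift forward by 5.
For way: w(cons)+5=b, a(vowel)+11=l, y(cons)+5=d.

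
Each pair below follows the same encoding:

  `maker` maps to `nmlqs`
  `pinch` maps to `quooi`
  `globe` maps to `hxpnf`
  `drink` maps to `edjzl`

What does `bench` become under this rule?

cqooi

Shifts by position in maker: pos 0: m→n (+1), pos 1: a→m (+12), pos 2: k→l (+1), pos 3: e→q (+12) — repeating every 2. The shifts repeat in a cycle of length 2: positions 0,1,… shift by +1, +12, then the pattern repeats.
For bench: b+1=c, e+12=q, n+1=o, c+12=o, h+1=i.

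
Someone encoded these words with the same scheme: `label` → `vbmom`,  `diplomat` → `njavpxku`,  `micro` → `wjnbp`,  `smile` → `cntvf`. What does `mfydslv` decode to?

Shifts by position in label: pos 0: l→v (+10), pos 1: a→b (+1), pos 2: b→m (+11), pos 3: e→o (+10), pos 4: l→m (+1) — repeating every 3. A repeating key of period 3 is used — shifts +10, +1, +11 over and over.
Undoing it on mfydslv: m−10=c, f−1=e, y−11=n, d−10=t, s−1=r, l−11=a, v−10=l.

central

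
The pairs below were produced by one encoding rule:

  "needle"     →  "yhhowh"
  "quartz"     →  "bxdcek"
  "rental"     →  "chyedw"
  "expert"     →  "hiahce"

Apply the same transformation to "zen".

khy

The shift depends on letter class: consonant n→y is +11, but vowel e→h is +3. The rule splits by letter class: vowels +3, consonants +11.
On zen: z(cons)+11=k, e(vowel)+3=h, n(cons)+11=y.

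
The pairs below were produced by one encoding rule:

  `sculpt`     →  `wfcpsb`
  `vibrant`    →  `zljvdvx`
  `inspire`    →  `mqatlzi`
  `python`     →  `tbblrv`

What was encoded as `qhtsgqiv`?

melodies

It's a Vigenère-style cipher with numeric key [4,3,8]: position i shifts by key[i mod 3].
Decoding qhtsgqiv: q−4=m, h−3=e, t−8=l, s−4=o, g−3=d, q−8=i, i−4=e, v−3=s.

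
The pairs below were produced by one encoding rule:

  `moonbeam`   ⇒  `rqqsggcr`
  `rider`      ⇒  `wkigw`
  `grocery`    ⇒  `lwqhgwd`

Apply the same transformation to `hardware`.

mcwibcwg

The shift depends on letter class: consonant m→r is +5, but vowel o→q is +2. Vowels shift forward by 2 and consonants shift forward by 5.
Applying it to hardware: h(cons)+5=m, a(vowel)+2=c, r(cons)+5=w, d(cons)+5=i, w(cons)+5=b, a(vowel)+2=c, r(cons)+5=w, e(vowel)+2=g.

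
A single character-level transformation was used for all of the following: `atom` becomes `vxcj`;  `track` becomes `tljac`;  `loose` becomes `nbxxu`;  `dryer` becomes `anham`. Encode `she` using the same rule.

nqb

The output letters match the input read backwards, each shifted +9: atom reversed is mota. Read the word backwards and shift each letter +9.
For she: reverse → ehs; then shift: e+9=n, h+9=q, s+9=b.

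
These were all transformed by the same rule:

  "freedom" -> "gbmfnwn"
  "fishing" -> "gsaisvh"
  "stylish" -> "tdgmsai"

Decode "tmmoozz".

Shifts by position in freedom: pos 0: f→g (+1), pos 1: r→b (+10), pos 2: e→m (+8), pos 3: e→f (+1), pos 4: d→n (+10), pos 5: o→w (+8) — repeating every 3. It's a Vigenère-style cipher with numeric key [1,10,8]: position i shifts by key[i mod 3].
Decoding tmmoozz: t−1=s, m−10=c, m−8=e, o−1=n, o−10=e, z−8=r, z−1=y.

scenery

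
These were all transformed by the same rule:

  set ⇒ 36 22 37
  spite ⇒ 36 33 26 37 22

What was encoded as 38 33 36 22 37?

The number is (letter's place in the alphabet, a=1) + 17.
Reversing it on 38 33 36 22 37: 38→(38−17)÷1=21=u, 33→(33−17)÷1=16=p, 36→(36−17)÷1=19=s, 22→(22−17)÷1=5=e, 37→(37−17)÷1=20=t.

upset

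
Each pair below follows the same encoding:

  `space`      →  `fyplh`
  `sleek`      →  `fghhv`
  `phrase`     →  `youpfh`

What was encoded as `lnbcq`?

count

s(18)→f(5) and p(15)→y(24) fit y≡11x+15 (mod 26); the inverse of 11 mod 26 is 19. Each letter's alphabet position (a=0..z=25) is mapped through 11·x+15 mod 26 — an affine cipher.
Undoing it on lnbcq: l(11)→19·(11−15)≡2=c; n(13)→19·(13−15)≡14=o; b(1)→19·(1−15)≡20=u; c(2)→19·(2−15)≡13=n; q(16)→19·(16−15)≡19=t (all mod 26).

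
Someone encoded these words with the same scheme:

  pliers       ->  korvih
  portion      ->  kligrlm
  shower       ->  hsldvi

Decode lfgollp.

Each pair mirrors across the alphabet (p↔k, l↔o, i↔r): positions sum to 25. Each letter is replaced by its mirror in the alphabet: a↔z, b↔y, c↔x, and so on (the Atbash cipher).
Decoding lfgollp: l↔o, f↔u, g↔t, o↔l, l↔o, l↔o, p↔k.

outlook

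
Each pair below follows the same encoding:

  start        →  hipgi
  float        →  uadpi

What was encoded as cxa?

nil

Compare letters: s→h is +15, t→i is +15, a→p is +15 — a constant shift. Every letter moves 15 places later in the alphabet, wrapping around z→a.
Reversing it on cxa: c−15=n, x−15=i, a−15=l.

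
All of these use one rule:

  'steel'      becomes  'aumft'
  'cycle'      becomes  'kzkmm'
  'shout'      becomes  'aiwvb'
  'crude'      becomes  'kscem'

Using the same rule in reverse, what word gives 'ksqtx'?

crisp

Shifts by position in steel: pos 0: s→a (+8), pos 1: t→u (+1), pos 2: e→m (+8), pos 3: e→f (+1) — repeating every 2. It's a Vigenère-style cipher with numeric key [8,1]: position i shifts by key[i mod 2].
Decoding ksqtx: k−8=c, s−1=r, q−8=i, t−1=s, x−8=p.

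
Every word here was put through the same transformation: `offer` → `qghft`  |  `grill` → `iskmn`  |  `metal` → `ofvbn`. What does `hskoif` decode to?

fringe

Shifts by position in offer: pos 0: o→q (+2), pos 1: f→g (+1), pos 2: f→h (+2), pos 3: e→f (+1) — repeating every 2. It's a Vigenère-style cipher with numeric key [2,1]: position i shifts by key[i mod 2].
Decoding hskoif: h−2=f, s−1=r, k−2=i, o−1=n, i−2=g, f−1=e.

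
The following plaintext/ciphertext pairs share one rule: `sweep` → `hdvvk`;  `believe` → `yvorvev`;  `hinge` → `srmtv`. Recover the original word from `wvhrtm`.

design

Each pair mirrors across the alphabet (s↔h, w↔d, e↔v): positions sum to 25. This is the alphabet-reversal cipher (Atbash): a becomes z, b becomes y, etc.
Reversing it on wvhrtm: w↔d, v↔e, h↔s, r↔i, t↔g, m↔n.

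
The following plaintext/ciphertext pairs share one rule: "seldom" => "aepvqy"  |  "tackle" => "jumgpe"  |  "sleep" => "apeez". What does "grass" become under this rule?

wruaa

s(18)→a(0) and e(4)→e(4) fit y≡9x+20 (mod 26); the inverse of 9 mod 26 is 3. Treating letters as 0–25, the rule is x ↦ 9x + 20 (mod 26).
On grass: g(6)→9·6+20≡22=w; r(17)→9·17+20≡17=r; a(0)→9·0+20≡20=u; s(18)→9·18+20≡0=a; s(18)→9·18+20≡0=a (all mod 26).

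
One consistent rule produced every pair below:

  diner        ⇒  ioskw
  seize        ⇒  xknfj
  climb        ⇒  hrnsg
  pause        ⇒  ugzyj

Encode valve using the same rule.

agqbj

Shifts by position in diner: pos 0: d→i (+5), pos 1: i→o (+6), pos 2: n→s (+5), pos 3: e→k (+6) — repeating every 2. A repeating key of period 2 is used — shifts +5, +6 over and over.
Applying it to valve: v+5=a, a+6=g, l+5=q, v+6=b, e+5=j.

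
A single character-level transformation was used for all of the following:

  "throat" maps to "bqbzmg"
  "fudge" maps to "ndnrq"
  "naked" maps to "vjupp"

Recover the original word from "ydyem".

In throat: t→b is +8, h→q is +9, r→b is +10, o→z is +11 — the shift increases by 1 each position. The shift increases by 1 at each position, starting from +8: 8, 9, 10, ….
Decoding ydyem: y−8=q, d−9=u, y−10=o, e−11=t, m−12=a.

quota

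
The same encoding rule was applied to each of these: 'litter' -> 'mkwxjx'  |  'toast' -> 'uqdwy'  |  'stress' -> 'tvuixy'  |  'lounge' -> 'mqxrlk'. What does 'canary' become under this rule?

In litter: l→m is +1, i→k is +2, t→w is +3, t→x is +4 — the shift increases by 1 each position. Each letter shifts forward by (position + 1), i.e. 1, 2, 3, … — the shift grows by one for each successive letter.
Applying it to canary: c+1=d, a+2=c, n+3=q, a+4=e, r+5=w, y+6=e.

dcqewe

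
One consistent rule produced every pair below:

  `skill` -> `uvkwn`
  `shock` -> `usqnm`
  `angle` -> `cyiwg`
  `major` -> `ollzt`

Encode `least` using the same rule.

npcdv

A repeating key of period 2 is used — shifts +2, +11 over and over.
For least: l+2=n, e+11=p, a+2=c, s+11=d, t+2=v.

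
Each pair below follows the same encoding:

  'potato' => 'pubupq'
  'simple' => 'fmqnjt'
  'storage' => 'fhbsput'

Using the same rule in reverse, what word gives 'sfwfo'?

The output letters match the input read backwards, each shifted +1: potato reversed is otatop. Two steps: reverse the string, then apply a Caesar shift of +1.
Reversing it on sfwfo: shift back: s−1=r, f−1=e, w−1=v, f−1=e, o−1=n → reven; then reverse → never.

never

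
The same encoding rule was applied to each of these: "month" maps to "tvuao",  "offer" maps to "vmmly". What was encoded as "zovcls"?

shovel

Compare letters: m→t is +7, o→v is +7, n→u is +7 — a constant shift. Every letter moves 7 places later in the alphabet, wrapping around z→a.
Decoding zovcls: z−7=s, o−7=h, v−7=o, c−7=v, l−7=e, s−7=l.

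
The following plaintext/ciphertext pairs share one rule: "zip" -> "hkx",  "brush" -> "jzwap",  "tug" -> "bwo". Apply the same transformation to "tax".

The shift depends on letter class: consonant z→h is +8, but vowel i→k is +2. Two shifts are in play — +2 for a/e/i/o/u, +8 for every other letter.
On tax: t(cons)+8=b, a(vowel)+2=c, x(cons)+8=f.

bcf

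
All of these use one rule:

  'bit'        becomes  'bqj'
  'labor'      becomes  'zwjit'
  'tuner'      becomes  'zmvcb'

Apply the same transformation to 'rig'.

oqz

Read the word backwards and shift each letter +8.
For rig: reverse → gir; then shift: g+8=o, i+8=q, r+8=z.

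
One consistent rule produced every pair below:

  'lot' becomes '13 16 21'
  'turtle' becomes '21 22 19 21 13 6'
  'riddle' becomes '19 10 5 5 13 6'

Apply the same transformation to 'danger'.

The number is (letter's place in the alphabet, a=1) + 1.
Applying it to danger: d=4→5, a=1→2, n=14→15, g=7→8, e=5→6, r=18→19.

5 2 15 8 6 19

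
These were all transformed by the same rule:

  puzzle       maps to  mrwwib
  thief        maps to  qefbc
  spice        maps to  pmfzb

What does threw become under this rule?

qeobt

Compare letters: p→m is +23, u→r is +23, z→w is +23 — a constant shift. It's a constant shift of +23 (ROT23).
Applying it to threw: t+23=q, h+23=e, r+23=o, e+23=b, w+23=t.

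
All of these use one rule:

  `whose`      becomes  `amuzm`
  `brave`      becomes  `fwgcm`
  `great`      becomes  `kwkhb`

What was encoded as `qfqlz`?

Each letter shifts forward by (position + 4), i.e. 4, 5, 6, … — the shift grows by one for each successive letter.
Reversing it on qfqlz: q−4=m, f−5=a, q−6=k, l−7=e, z−8=r.

maker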